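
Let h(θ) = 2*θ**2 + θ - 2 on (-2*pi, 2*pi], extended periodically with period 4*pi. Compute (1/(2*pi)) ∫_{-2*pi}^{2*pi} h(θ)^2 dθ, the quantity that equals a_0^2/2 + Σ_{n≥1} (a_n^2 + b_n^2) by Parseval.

-56*pi**2/3 + 8 + 128*pi**4/5

(1/(2*pi)) ∫_{-2*pi}^{2*pi} h(θ)^2 dθ = (1/(2*pi)) · (16*pi*(-35*pi**2 + 15 + 48*pi**4)/15) = -56*pi**2/3 + 8 + 128*pi**4/5.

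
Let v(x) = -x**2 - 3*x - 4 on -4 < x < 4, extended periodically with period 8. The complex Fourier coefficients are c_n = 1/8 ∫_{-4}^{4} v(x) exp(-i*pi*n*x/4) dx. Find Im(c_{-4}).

Since v is real-valued, Im(c_{-4}) = -1/8 ∫_{-4}^{4} v(x) sin(-pi*x) dx = b_{4}/2.
Integrating by parts twice (tabular method), an antiderivative of (-x**2 - 3*x - 4) sin(-pi*x) is -x**2*cos(pi*x)/pi + 2*x*sin(pi*x)/pi**2 - 3*x*cos(pi*x)/pi + 3*sin(pi*x)/pi**2 - 4*cos(pi*x)/pi + 2*cos(pi*x)/pi**3; evaluating from -4 to 4: ∫_{-4}^{4} (-x**2 - 3*x - 4) sin(-pi*x) dx = (-32/pi + 2/pi**3) - (-8/pi + 2/pi**3) = -24/pi.
Hence Im(c_{-4}) = (-1/8)·(-24/pi) = 3/pi.

3/pi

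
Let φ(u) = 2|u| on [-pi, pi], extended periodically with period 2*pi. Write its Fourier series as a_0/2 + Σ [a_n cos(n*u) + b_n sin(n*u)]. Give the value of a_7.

-8/(49*pi)

a_7 = 1/pi ∫_{-pi}^{pi} φ(u) cos(7*u) du.
φ is even and cos(7*u) is even, so the integrand is even and a_7 = 2/pi ∫_0^{pi} φ(u) cos(7*u) du.
Integrating by parts (boundary term plus one more integral), an antiderivative of (2*u) cos(7*u) is 2*u*sin(7*u)/7 + 2*cos(7*u)/49; evaluating from 0 to pi: ∫_{0}^{pi} (2*u) cos(7*u) du = (-2/49) - (2/49) = -4/49.
Hence a_7 = (2/pi)·(-4/49) = -8/(49*pi).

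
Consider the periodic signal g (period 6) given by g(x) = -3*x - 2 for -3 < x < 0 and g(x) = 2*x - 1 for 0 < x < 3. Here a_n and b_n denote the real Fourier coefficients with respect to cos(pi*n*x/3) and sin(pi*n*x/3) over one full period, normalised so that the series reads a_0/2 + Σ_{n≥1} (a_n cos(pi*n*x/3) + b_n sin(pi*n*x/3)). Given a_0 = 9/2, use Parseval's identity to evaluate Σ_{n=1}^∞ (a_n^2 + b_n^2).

Parseval: a_0^2/2 + Σ_{n≥1} (a_n^2+b_n^2) = 1/3 ∫_{-3}^{3} g(x)^2 dx = 20.
Subtract a_0^2/2 = 81/8: Σ (a_n^2+b_n^2) = 79/8.

79/8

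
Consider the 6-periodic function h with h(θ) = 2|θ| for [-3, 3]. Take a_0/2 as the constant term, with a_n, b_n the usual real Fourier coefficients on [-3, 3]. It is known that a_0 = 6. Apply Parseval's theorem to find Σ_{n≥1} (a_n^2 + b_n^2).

Parseval: a_0^2/2 + Σ_{n≥1} (a_n^2+b_n^2) = 1/3 ∫_{-3}^{3} h(θ)^2 dθ = 24.
Subtract a_0^2/2 = 18: Σ (a_n^2+b_n^2) = 6.

6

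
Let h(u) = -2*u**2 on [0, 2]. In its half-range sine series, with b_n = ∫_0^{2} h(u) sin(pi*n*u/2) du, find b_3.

b_3 = ∫_0^{2} (-2*u**2) sin(3*pi*u/2) du.
Integrating by parts twice (tabular method), an antiderivative of (-2*u**2) sin(3*pi*u/2) is 4*u**2*cos(3*pi*u/2)/(3*pi) - 16*u*sin(3*pi*u/2)/(9*pi**2) - 32*cos(3*pi*u/2)/(27*pi**3); evaluating from 0 to 2: ∫_{0}^{2} (-2*u**2) sin(3*pi*u/2) du = (16*(2 - 9*pi**2)/(27*pi**3)) - (-32/(27*pi**3)) = 16*(4 - 9*pi**2)/(27*pi**3).
Hence b_3 = 16*(4 - 9*pi**2)/(27*pi**3).

16*(4 - 9*pi**2)/(27*pi**3)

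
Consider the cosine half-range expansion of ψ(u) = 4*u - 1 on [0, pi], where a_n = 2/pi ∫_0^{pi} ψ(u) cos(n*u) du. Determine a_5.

a_5 = 2/pi ∫_0^{pi} (4*u - 1) cos(5*u) du.
Integrating by parts (boundary term plus one more integral), an antiderivative of (4*u - 1) cos(5*u) is 4*u*sin(5*u)/5 - sin(5*u)/5 + 4*cos(5*u)/25; evaluating from 0 to pi: ∫_{0}^{pi} (4*u - 1) cos(5*u) du = (-4/25) - (4/25) = -8/25.
Hence a_5 = (2/pi)·(-8/25) = -16/(25*pi).

-16/(25*pi)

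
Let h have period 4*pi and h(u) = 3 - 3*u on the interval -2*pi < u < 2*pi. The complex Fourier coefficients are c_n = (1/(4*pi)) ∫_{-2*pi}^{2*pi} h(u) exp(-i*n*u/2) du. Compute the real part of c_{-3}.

Since h is real-valued, Re(c_{-3}) = (1/(4*pi)) ∫_{-2*pi}^{2*pi} h(u) cos(-3*u/2) du = a_{3}/2.
Integrating by parts (boundary term plus one more integral), an antiderivative of (3 - 3*u) cos(-3*u/2) is -2*u*sin(3*u/2) + 2*sin(3*u/2) - 4*cos(3*u/2)/3; evaluating from -2*pi to 2*pi: ∫_{-2*pi}^{2*pi} (3 - 3*u) cos(-3*u/2) du = (4/3) - (4/3) = 0.
Hence Re(c_{-3}) = (1/(4*pi))·(0) = 0.

0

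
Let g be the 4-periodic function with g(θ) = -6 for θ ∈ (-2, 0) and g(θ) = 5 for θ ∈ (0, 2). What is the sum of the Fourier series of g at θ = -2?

-1/2

At θ = -2 the one-sided limits are g(-2^-) = 5 and g(-2^+) = -6.
By Dirichlet's theorem the series converges to their average, [(5) + (-6)]/2 = -1/2.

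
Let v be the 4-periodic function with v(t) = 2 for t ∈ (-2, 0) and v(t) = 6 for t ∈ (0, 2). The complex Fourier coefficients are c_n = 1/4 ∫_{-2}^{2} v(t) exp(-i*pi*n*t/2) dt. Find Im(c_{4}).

Since v is real-valued, Im(c_{4}) = -1/4 ∫_{-2}^{2} v(t) sin(2*pi*t) dt = -b_{4}/2.
Split the integral at the breakpoints.
Directly, an antiderivative of (2) sin(2*pi*t) is -cos(2*pi*t)/pi; evaluating from -2 to 0: ∫_{-2}^{0} (2) sin(2*pi*t) dt = (-1/pi) - (-1/pi) = 0.
Directly, an antiderivative of (6) sin(2*pi*t) is -3*cos(2*pi*t)/pi; evaluating from 0 to 2: ∫_{0}^{2} (6) sin(2*pi*t) dt = (-3/pi) - (-3/pi) = 0.
So ∫_{-2}^{2} v(t) sin(2*pi*t) dt = 0.
Hence Im(c_{4}) = (-1/4)·(0) = 0.

0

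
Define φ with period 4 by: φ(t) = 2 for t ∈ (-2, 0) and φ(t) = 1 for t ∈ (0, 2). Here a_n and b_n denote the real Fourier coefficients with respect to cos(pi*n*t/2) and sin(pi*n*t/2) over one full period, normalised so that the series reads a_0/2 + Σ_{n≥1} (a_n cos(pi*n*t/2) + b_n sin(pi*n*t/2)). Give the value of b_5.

-2/(5*pi)

b_5 = 1/2 ∫_{-2}^{2} φ(t) sin(5*pi*t/2) dt.
Split the integral at the breakpoints.
Directly, an antiderivative of (2) sin(5*pi*t/2) is -4*cos(5*pi*t/2)/(5*pi); evaluating from -2 to 0: ∫_{-2}^{0} (2) sin(5*pi*t/2) dt = (-4/(5*pi)) - (4/(5*pi)) = -8/(5*pi).
Directly, an antiderivative of (1) sin(5*pi*t/2) is -2*cos(5*pi*t/2)/(5*pi); evaluating from 0 to 2: ∫_{0}^{2} (1) sin(5*pi*t/2) dt = (2/(5*pi)) - (-2/(5*pi)) = 4/(5*pi).
Summing the pieces and multiplying by (1/2) gives b_5 = -2/(5*pi).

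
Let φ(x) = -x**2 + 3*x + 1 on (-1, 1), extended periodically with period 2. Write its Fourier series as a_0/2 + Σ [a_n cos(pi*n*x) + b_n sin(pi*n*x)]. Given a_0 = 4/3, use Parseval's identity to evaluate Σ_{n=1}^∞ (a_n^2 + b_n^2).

278/45

Parseval: a_0^2/2 + Σ_{n≥1} (a_n^2+b_n^2) = ∫_{-1}^{1} φ(x)^2 dx = 106/15.
Subtract a_0^2/2 = 8/9: Σ (a_n^2+b_n^2) = 278/45.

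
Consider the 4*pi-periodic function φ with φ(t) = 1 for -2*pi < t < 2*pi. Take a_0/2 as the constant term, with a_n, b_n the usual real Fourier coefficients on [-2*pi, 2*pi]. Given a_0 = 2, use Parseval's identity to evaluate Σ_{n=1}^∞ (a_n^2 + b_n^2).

0

Parseval: a_0^2/2 + Σ_{n≥1} (a_n^2+b_n^2) = (1/(2*pi)) ∫_{-2*pi}^{2*pi} φ(t)^2 dt = 2.
Subtract a_0^2/2 = 2: Σ (a_n^2+b_n^2) = 0.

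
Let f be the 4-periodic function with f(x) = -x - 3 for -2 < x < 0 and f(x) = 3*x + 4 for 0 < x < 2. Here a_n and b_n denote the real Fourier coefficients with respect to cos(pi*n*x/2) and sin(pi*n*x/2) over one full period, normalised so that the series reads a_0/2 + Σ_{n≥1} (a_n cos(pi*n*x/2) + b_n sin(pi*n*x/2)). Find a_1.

a_1 = 1/2 ∫_{-2}^{2} f(x) cos(pi*x/2) dx.
Split the integral at the breakpoints.
Integrating by parts (boundary term plus one more integral), an antiderivative of (-x - 3) cos(pi*x/2) is -2*x*sin(pi*x/2)/pi - 6*sin(pi*x/2)/pi - 4*cos(pi*x/2)/pi**2; evaluating from -2 to 0: ∫_{-2}^{0} (-x - 3) cos(pi*x/2) dx = (-4/pi**2) - (4/pi**2) = -8/pi**2.
Integrating by parts (boundary term plus one more integral), an antiderivative of (3*x + 4) cos(pi*x/2) is 6*x*sin(pi*x/2)/pi + 8*sin(pi*x/2)/pi + 12*cos(pi*x/2)/pi**2; evaluating from 0 to 2: ∫_{0}^{2} (3*x + 4) cos(pi*x/2) dx = (-12/pi**2) - (12/pi**2) = -24/pi**2.
Summing the pieces and multiplying by (1/2) gives a_1 = -16/pi**2.

-16/pi**2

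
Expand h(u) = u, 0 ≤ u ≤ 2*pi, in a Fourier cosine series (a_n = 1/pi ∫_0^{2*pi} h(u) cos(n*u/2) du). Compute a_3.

-8/(9*pi)

a_3 = 1/pi ∫_0^{2*pi} (u) cos(3*u/2) du.
Integrating by parts (boundary term plus one more integral), an antiderivative of (u) cos(3*u/2) is 2*u*sin(3*u/2)/3 + 4*cos(3*u/2)/9; evaluating from 0 to 2*pi: ∫_{0}^{2*pi} (u) cos(3*u/2) du = (-4/9) - (4/9) = -8/9.
Hence a_3 = (1/pi)·(-8/9) = -8/(9*pi).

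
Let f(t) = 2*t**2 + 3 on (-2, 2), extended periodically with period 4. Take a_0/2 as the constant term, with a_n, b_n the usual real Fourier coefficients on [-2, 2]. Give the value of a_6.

a_6 = 1/2 ∫_{-2}^{2} f(t) cos(3*pi*t) dt.
f is even and cos(3*pi*t) is even, so the integrand is even and a_6 = ∫_0^{2} f(t) cos(3*pi*t) dt.
Integrating by parts twice (tabular method), an antiderivative of (2*t**2 + 3) cos(3*pi*t) is 2*t**2*sin(3*pi*t)/(3*pi) + 4*t*cos(3*pi*t)/(9*pi**2) - 4*sin(3*pi*t)/(27*pi**3) + sin(3*pi*t)/pi; evaluating from 0 to 2: ∫_{0}^{2} (2*t**2 + 3) cos(3*pi*t) dt = (8/(9*pi**2)) - (0) = 8/(9*pi**2).
Hence a_6 = 8/(9*pi**2).

8/(9*pi**2)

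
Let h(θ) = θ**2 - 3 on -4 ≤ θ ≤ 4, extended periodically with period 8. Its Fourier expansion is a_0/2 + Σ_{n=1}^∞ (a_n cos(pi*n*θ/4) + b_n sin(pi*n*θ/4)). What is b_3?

0

b_3 = 1/4 ∫_{-4}^{4} h(θ) sin(3*pi*θ/4) dθ.
h is even and sin(3*pi*θ/4) is odd, so the integrand is odd over a symmetric interval and the integral vanishes.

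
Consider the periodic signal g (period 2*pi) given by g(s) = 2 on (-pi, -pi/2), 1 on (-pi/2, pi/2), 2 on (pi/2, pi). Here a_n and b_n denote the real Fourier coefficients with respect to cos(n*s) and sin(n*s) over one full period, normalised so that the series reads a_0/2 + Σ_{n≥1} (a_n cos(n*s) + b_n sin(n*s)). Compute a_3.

a_3 = 1/pi ∫_{-pi}^{pi} g(s) cos(3*s) ds.
g is even and cos(3*s) is even, so the integrand is even and a_3 = 2/pi ∫_0^{pi} g(s) cos(3*s) ds.
Split the integral at the breakpoints.
Directly, an antiderivative of (1) cos(3*s) is sin(3*s)/3; evaluating from 0 to pi/2: ∫_{0}^{pi/2} (1) cos(3*s) ds = (-1/3) - (0) = -1/3.
Directly, an antiderivative of (2) cos(3*s) is 2*sin(3*s)/3; evaluating from pi/2 to pi: ∫_{pi/2}^{pi} (2) cos(3*s) ds = (0) - (-2/3) = 2/3.
Summing the pieces and multiplying by (2/pi) gives a_3 = 2/(3*pi).

2/(3*pi)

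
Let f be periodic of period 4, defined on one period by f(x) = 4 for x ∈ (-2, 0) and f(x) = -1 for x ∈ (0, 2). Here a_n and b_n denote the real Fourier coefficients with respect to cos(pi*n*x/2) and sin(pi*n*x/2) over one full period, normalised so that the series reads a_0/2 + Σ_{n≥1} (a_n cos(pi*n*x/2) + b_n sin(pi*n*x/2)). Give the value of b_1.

b_1 = 1/2 ∫_{-2}^{2} f(x) sin(pi*x/2) dx.
Split the integral at the breakpoints.
Directly, an antiderivative of (4) sin(pi*x/2) is -8*cos(pi*x/2)/pi; evaluating from -2 to 0: ∫_{-2}^{0} (4) sin(pi*x/2) dx = (-8/pi) - (8/pi) = -16/pi.
Directly, an antiderivative of (-1) sin(pi*x/2) is 2*cos(pi*x/2)/pi; evaluating from 0 to 2: ∫_{0}^{2} (-1) sin(pi*x/2) dx = (-2/pi) - (2/pi) = -4/pi.
Summing the pieces and multiplying by (1/2) gives b_1 = -10/pi.

-10/pi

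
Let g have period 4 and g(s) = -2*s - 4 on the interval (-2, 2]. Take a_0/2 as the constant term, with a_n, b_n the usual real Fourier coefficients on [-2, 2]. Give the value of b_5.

-8/(5*pi)

b_5 = 1/2 ∫_{-2}^{2} g(s) sin(5*pi*s/2) ds.
Integrating by parts (boundary term plus one more integral), an antiderivative of (-2*s - 4) sin(5*pi*s/2) is 4*s*cos(5*pi*s/2)/(5*pi) - 8*sin(5*pi*s/2)/(25*pi**2) + 8*cos(5*pi*s/2)/(5*pi); evaluating from -2 to 2: ∫_{-2}^{2} (-2*s - 4) sin(5*pi*s/2) ds = (-16/(5*pi)) - (0) = -16/(5*pi).
Hence b_5 = (1/2)·(-16/(5*pi)) = -8/(5*pi).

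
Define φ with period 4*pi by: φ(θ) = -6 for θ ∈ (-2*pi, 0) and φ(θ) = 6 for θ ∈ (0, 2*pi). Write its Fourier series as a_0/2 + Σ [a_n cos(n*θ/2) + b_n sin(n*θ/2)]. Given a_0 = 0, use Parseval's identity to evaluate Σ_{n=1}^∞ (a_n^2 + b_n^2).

Parseval: a_0^2/2 + Σ_{n≥1} (a_n^2+b_n^2) = (1/(2*pi)) ∫_{-2*pi}^{2*pi} φ(θ)^2 dθ = 72.
Subtract a_0^2/2 = 0: Σ (a_n^2+b_n^2) = 72.

72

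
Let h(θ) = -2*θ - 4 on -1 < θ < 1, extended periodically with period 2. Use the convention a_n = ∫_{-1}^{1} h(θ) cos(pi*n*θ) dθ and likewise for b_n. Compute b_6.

b_6 = ∫_{-1}^{1} h(θ) sin(6*pi*θ) dθ.
Integrating by parts (boundary term plus one more integral), an antiderivative of (-2*θ - 4) sin(6*pi*θ) is θ*cos(6*pi*θ)/(3*pi) - sin(6*pi*θ)/(18*pi**2) + 2*cos(6*pi*θ)/(3*pi); evaluating from -1 to 1: ∫_{-1}^{1} (-2*θ - 4) sin(6*pi*θ) dθ = (1/pi) - (1/(3*pi)) = 2/(3*pi).
Hence b_6 = 2/(3*pi).

2/(3*pi)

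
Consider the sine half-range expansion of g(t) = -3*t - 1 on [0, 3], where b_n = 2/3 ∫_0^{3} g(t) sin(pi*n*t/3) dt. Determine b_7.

b_7 = 2/3 ∫_0^{3} (-3*t - 1) sin(7*pi*t/3) dt.
Integrating by parts (boundary term plus one more integral), an antiderivative of (-3*t - 1) sin(7*pi*t/3) is 9*t*cos(7*pi*t/3)/(7*pi) - 27*sin(7*pi*t/3)/(49*pi**2) + 3*cos(7*pi*t/3)/(7*pi); evaluating from 0 to 3: ∫_{0}^{3} (-3*t - 1) sin(7*pi*t/3) dt = (-30/(7*pi)) - (3/(7*pi)) = -33/(7*pi).
Hence b_7 = (2/3)·(-33/(7*pi)) = -22/(7*pi).

-22/(7*pi)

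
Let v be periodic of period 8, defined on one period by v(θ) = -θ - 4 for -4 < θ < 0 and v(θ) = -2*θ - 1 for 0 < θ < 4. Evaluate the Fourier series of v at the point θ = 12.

θ = 12 differs from θ = 4 by 1 full period(s), and the series is 8-periodic.
At θ = 4 the one-sided limits are v(4^-) = -9 and v(4^+) = 0.
By Dirichlet's theorem the series converges to their average, [(-9) + (0)]/2 = -9/2.

-9/2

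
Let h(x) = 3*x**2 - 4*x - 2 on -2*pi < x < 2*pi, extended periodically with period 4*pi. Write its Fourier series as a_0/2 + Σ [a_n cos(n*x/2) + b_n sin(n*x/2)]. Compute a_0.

a_0 = (1/(2*pi)) ∫_{-2*pi}^{2*pi} h(x) dx = (1/(2*pi)) · (-8*pi + 16*pi**3) = -4 + 8*pi**2.

-4 + 8*pi**2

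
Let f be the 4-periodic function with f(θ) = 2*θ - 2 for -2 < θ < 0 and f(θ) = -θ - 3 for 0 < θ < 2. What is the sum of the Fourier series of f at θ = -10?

-11/2

θ = -10 differs from θ = -2 by -2 full period(s), and the series is 4-periodic.
At θ = -2 the one-sided limits are f(-2^-) = -5 and f(-2^+) = -6.
By Dirichlet's theorem the series converges to their average, [(-5) + (-6)]/2 = -11/2.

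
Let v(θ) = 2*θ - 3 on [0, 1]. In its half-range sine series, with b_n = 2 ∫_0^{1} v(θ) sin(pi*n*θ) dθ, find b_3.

b_3 = 2 ∫_0^{1} (2*θ - 3) sin(3*pi*θ) dθ.
Integrating by parts (boundary term plus one more integral), an antiderivative of (2*θ - 3) sin(3*pi*θ) is -2*θ*cos(3*pi*θ)/(3*pi) + 2*sin(3*pi*θ)/(9*pi**2) + cos(3*pi*θ)/pi; evaluating from 0 to 1: ∫_{0}^{1} (2*θ - 3) sin(3*pi*θ) dθ = (-1/(3*pi)) - (1/pi) = -4/(3*pi).
Hence b_3 = 2·(-4/(3*pi)) = -8/(3*pi).

-8/(3*pi)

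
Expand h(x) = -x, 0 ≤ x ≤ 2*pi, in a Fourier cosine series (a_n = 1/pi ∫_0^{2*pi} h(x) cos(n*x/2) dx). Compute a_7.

8/(49*pi)

a_7 = 1/pi ∫_0^{2*pi} (-x) cos(7*x/2) dx.
Integrating by parts (boundary term plus one more integral), an antiderivative of (-x) cos(7*x/2) is -2*x*sin(7*x/2)/7 - 4*cos(7*x/2)/49; evaluating from 0 to 2*pi: ∫_{0}^{2*pi} (-x) cos(7*x/2) dx = (4/49) - (-4/49) = 8/49.
Hence a_7 = (1/pi)·(8/49) = 8/(49*pi).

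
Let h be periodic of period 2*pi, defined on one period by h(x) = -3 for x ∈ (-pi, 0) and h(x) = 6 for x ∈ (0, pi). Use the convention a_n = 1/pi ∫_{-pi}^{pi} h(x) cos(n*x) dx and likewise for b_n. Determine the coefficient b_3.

6/pi

b_3 = 1/pi ∫_{-pi}^{pi} h(x) sin(3*x) dx.
Split the integral at the breakpoints.
Directly, an antiderivative of (-3) sin(3*x) is cos(3*x); evaluating from -pi to 0: ∫_{-pi}^{0} (-3) sin(3*x) dx = (1) - (-1) = 2.
Directly, an antiderivative of (6) sin(3*x) is -2*cos(3*x); evaluating from 0 to pi: ∫_{0}^{pi} (6) sin(3*x) dx = (2) - (-2) = 4.
Summing the pieces and multiplying by (1/pi) gives b_3 = 6/pi.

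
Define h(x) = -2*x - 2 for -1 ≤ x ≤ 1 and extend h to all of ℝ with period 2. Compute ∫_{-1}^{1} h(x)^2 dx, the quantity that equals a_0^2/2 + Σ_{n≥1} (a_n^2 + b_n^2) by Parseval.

∫_{-1}^{1} h(x)^2 dx = 32/3.

32/3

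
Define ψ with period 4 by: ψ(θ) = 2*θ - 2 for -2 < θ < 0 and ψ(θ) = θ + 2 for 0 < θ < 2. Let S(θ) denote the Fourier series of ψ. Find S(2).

-1

At θ = 2 the one-sided limits are ψ(2^-) = 4 and ψ(2^+) = -6.
By Dirichlet's theorem the series converges to their average, [(4) + (-6)]/2 = -1.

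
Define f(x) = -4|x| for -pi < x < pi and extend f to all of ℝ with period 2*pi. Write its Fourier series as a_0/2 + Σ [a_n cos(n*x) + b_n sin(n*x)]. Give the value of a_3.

16/(9*pi)

a_3 = 1/pi ∫_{-pi}^{pi} f(x) cos(3*x) dx.
f is even and cos(3*x) is even, so the integrand is even and a_3 = 2/pi ∫_0^{pi} f(x) cos(3*x) dx.
Integrating by parts (boundary term plus one more integral), an antiderivative of (-4*x) cos(3*x) is -4*x*sin(3*x)/3 - 4*cos(3*x)/9; evaluating from 0 to pi: ∫_{0}^{pi} (-4*x) cos(3*x) dx = (4/9) - (-4/9) = 8/9.
Hence a_3 = (2/pi)·(8/9) = 16/(9*pi).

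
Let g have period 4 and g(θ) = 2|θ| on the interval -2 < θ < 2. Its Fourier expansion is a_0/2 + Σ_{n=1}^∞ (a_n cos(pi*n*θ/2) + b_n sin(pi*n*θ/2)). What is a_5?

-16/(25*pi**2)

a_5 = 1/2 ∫_{-2}^{2} g(θ) cos(5*pi*θ/2) dθ.
g is even and cos(5*pi*θ/2) is even, so the integrand is even and a_5 = ∫_0^{2} g(θ) cos(5*pi*θ/2) dθ.
Integrating by parts (boundary term plus one more integral), an antiderivative of (2*θ) cos(5*pi*θ/2) is 4*θ*sin(5*pi*θ/2)/(5*pi) + 8*cos(5*pi*θ/2)/(25*pi**2); evaluating from 0 to 2: ∫_{0}^{2} (2*θ) cos(5*pi*θ/2) dθ = (-8/(25*pi**2)) - (8/(25*pi**2)) = -16/(25*pi**2).
Hence a_5 = -16/(25*pi**2).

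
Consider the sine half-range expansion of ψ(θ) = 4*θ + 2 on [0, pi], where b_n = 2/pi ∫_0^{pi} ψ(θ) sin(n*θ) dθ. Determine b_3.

8*(1 + pi)/(3*pi)

b_3 = 2/pi ∫_0^{pi} (4*θ + 2) sin(3*θ) dθ.
Integrating by parts (boundary term plus one more integral), an antiderivative of (4*θ + 2) sin(3*θ) is -4*θ*cos(3*θ)/3 + 4*sin(3*θ)/9 - 2*cos(3*θ)/3; evaluating from 0 to pi: ∫_{0}^{pi} (4*θ + 2) sin(3*θ) dθ = (2/3 + 4*pi/3) - (-2/3) = 4/3 + 4*pi/3.
Hence b_3 = (2/pi)·(4/3 + 4*pi/3) = 8*(1 + pi)/(3*pi).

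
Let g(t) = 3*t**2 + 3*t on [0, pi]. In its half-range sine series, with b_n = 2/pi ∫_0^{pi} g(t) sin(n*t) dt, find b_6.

b_6 = 2/pi ∫_0^{pi} (3*t**2 + 3*t) sin(6*t) dt.
Integrating by parts twice (tabular method), an antiderivative of (3*t**2 + 3*t) sin(6*t) is -t**2*cos(6*t)/2 + t*sin(6*t)/6 - t*cos(6*t)/2 + sin(6*t)/12 + cos(6*t)/36; evaluating from 0 to pi: ∫_{0}^{pi} (3*t**2 + 3*t) sin(6*t) dt = (-pi**2/2 - pi/2 + 1/36) - (1/36) = -pi*(1 + pi)/2.
Hence b_6 = (2/pi)·(-pi*(1 + pi)/2) = -pi - 1.

-pi - 1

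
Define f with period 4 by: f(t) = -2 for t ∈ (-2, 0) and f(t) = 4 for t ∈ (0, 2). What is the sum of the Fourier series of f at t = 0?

At t = 0 the one-sided limits are f(0^-) = -2 and f(0^+) = 4.
By Dirichlet's theorem the series converges to their average, [(-2) + (4)]/2 = 1.

1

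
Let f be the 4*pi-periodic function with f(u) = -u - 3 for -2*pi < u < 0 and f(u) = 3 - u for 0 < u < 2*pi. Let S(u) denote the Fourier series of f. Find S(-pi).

f is continuous at u = -pi with value -3 + pi, so the series converges to -3 + pi there.

-3 + pi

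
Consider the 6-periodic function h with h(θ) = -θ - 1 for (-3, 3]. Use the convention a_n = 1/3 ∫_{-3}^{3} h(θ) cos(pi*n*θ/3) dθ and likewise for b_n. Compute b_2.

3/pi

b_2 = 1/3 ∫_{-3}^{3} h(θ) sin(2*pi*θ/3) dθ.
Integrating by parts (boundary term plus one more integral), an antiderivative of (-θ - 1) sin(2*pi*θ/3) is 3*θ*cos(2*pi*θ/3)/(2*pi) - 9*sin(2*pi*θ/3)/(4*pi**2) + 3*cos(2*pi*θ/3)/(2*pi); evaluating from -3 to 3: ∫_{-3}^{3} (-θ - 1) sin(2*pi*θ/3) dθ = (6/pi) - (-3/pi) = 9/pi.
Hence b_2 = (1/3)·(9/pi) = 3/pi.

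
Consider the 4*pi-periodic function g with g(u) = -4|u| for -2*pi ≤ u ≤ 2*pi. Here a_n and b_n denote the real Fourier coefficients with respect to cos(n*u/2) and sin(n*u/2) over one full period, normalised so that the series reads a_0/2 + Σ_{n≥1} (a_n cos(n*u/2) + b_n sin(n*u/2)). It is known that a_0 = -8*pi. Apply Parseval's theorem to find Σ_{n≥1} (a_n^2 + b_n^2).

Parseval: a_0^2/2 + Σ_{n≥1} (a_n^2+b_n^2) = (1/(2*pi)) ∫_{-2*pi}^{2*pi} g(u)^2 du = 128*pi**2/3.
Subtract a_0^2/2 = 32*pi**2: Σ (a_n^2+b_n^2) = 32*pi**2/3.

32*pi**2/3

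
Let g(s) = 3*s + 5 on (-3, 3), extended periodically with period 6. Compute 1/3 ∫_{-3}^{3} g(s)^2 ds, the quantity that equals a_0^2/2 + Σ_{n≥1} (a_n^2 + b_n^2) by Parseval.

104

1/3 ∫_{-3}^{3} g(s)^2 ds = 1/3 · (312) = 104.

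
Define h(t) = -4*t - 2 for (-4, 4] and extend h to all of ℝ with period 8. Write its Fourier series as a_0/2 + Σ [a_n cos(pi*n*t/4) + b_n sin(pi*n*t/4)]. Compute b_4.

b_4 = 1/4 ∫_{-4}^{4} h(t) sin(pi*t) dt.
Integrating by parts (boundary term plus one more integral), an antiderivative of (-4*t - 2) sin(pi*t) is 4*t*cos(pi*t)/pi - 4*sin(pi*t)/pi**2 + 2*cos(pi*t)/pi; evaluating from -4 to 4: ∫_{-4}^{4} (-4*t - 2) sin(pi*t) dt = (18/pi) - (-14/pi) = 32/pi.
Hence b_4 = (1/4)·(32/pi) = 8/pi.

8/pi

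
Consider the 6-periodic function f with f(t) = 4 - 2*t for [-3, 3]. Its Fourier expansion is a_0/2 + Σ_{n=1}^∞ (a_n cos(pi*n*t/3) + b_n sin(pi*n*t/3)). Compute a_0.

8

a_0 = 1/3 ∫_{-3}^{3} f(t) dt = 1/3 · (24) = 8.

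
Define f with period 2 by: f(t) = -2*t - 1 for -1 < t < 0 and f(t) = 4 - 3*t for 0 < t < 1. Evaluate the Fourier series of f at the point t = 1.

t = 1 differs from t = -1 by 1 full period(s), and the series is 2-periodic.
f is continuous at t = -1 with value 1, so the series converges to 1 there.

1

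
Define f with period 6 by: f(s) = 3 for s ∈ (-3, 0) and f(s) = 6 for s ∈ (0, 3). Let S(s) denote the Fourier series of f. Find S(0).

At s = 0 the one-sided limits are f(0^-) = 3 and f(0^+) = 6.
By Dirichlet's theorem the series converges to their average, [(3) + (6)]/2 = 9/2.

9/2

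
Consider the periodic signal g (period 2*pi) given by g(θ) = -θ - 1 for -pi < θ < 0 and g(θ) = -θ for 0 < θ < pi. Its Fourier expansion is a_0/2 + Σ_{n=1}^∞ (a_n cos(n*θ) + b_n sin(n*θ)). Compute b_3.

2*(1 - pi)/(3*pi)

b_3 = 1/pi ∫_{-pi}^{pi} g(θ) sin(3*θ) dθ.
Split the integral at the breakpoints.
Integrating by parts (boundary term plus one more integral), an antiderivative of (-θ - 1) sin(3*θ) is θ*cos(3*θ)/3 - sin(3*θ)/9 + cos(3*θ)/3; evaluating from -pi to 0: ∫_{-pi}^{0} (-θ - 1) sin(3*θ) dθ = (1/3) - (-1/3 + pi/3) = 2/3 - pi/3.
Integrating by parts (boundary term plus one more integral), an antiderivative of (-θ) sin(3*θ) is θ*cos(3*θ)/3 - sin(3*θ)/9; evaluating from 0 to pi: ∫_{0}^{pi} (-θ) sin(3*θ) dθ = (-pi/3) - (0) = -pi/3.
Summing the pieces and multiplying by (1/pi) gives b_3 = 2*(1 - pi)/(3*pi).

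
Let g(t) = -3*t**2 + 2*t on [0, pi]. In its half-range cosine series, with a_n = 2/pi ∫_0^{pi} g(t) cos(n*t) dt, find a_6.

-1/3

a_6 = 2/pi ∫_0^{pi} (-3*t**2 + 2*t) cos(6*t) dt.
Integrating by parts twice (tabular method), an antiderivative of (-3*t**2 + 2*t) cos(6*t) is -t**2*sin(6*t)/2 + t*sin(6*t)/3 - t*cos(6*t)/6 + sin(6*t)/36 + cos(6*t)/18; evaluating from 0 to pi: ∫_{0}^{pi} (-3*t**2 + 2*t) cos(6*t) dt = (1/18 - pi/6) - (1/18) = -pi/6.
Hence a_6 = (2/pi)·(-pi/6) = -1/3.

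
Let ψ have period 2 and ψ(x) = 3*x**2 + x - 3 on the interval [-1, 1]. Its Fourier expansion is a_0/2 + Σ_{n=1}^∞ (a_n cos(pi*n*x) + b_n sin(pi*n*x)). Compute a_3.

a_3 = ∫_{-1}^{1} ψ(x) cos(3*pi*x) dx.
Integrating by parts twice (tabular method), an antiderivative of (3*x**2 + x - 3) cos(3*pi*x) is x**2*sin(3*pi*x)/pi + x*sin(3*pi*x)/(3*pi) + 2*x*cos(3*pi*x)/(3*pi**2) - sin(3*pi*x)/pi - 2*sin(3*pi*x)/(9*pi**3) + cos(3*pi*x)/(9*pi**2); evaluating from -1 to 1: ∫_{-1}^{1} (3*x**2 + x - 3) cos(3*pi*x) dx = (-7/(9*pi**2)) - (5/(9*pi**2)) = -4/(3*pi**2).
Hence a_3 = -4/(3*pi**2).

-4/(3*pi**2)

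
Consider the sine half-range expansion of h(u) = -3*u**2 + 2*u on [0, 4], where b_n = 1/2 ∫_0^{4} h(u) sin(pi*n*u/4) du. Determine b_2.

b_2 = 1/2 ∫_0^{4} (-3*u**2 + 2*u) sin(pi*u/2) du.
Integrating by parts twice (tabular method), an antiderivative of (-3*u**2 + 2*u) sin(pi*u/2) is 6*u**2*cos(pi*u/2)/pi - 24*u*sin(pi*u/2)/pi**2 - 4*u*cos(pi*u/2)/pi + 8*sin(pi*u/2)/pi**2 - 48*cos(pi*u/2)/pi**3; evaluating from 0 to 4: ∫_{0}^{4} (-3*u**2 + 2*u) sin(pi*u/2) du = (-48/pi**3 + 80/pi) - (-48/pi**3) = 80/pi.
Hence b_2 = (1/2)·(80/pi) = 40/pi.

40/pi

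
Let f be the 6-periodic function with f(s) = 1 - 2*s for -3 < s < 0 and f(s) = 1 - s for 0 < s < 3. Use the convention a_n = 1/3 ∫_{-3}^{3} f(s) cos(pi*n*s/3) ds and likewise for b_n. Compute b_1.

-9/pi

b_1 = 1/3 ∫_{-3}^{3} f(s) sin(pi*s/3) ds.
Split the integral at the breakpoints.
Integrating by parts (boundary term plus one more integral), an antiderivative of (1 - 2*s) sin(pi*s/3) is 6*s*cos(pi*s/3)/pi - 18*sin(pi*s/3)/pi**2 - 3*cos(pi*s/3)/pi; evaluating from -3 to 0: ∫_{-3}^{0} (1 - 2*s) sin(pi*s/3) ds = (-3/pi) - (21/pi) = -24/pi.
Integrating by parts (boundary term plus one more integral), an antiderivative of (1 - s) sin(pi*s/3) is 3*s*cos(pi*s/3)/pi - 9*sin(pi*s/3)/pi**2 - 3*cos(pi*s/3)/pi; evaluating from 0 to 3: ∫_{0}^{3} (1 - s) sin(pi*s/3) ds = (-6/pi) - (-3/pi) = -3/pi.
Summing the pieces and multiplying by (1/3) gives b_1 = -9/pi.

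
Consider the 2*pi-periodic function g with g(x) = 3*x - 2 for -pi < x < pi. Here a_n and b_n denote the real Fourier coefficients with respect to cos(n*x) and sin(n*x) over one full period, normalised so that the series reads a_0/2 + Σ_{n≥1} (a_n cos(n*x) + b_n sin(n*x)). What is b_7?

b_7 = 1/pi ∫_{-pi}^{pi} g(x) sin(7*x) dx.
Integrating by parts (boundary term plus one more integral), an antiderivative of (3*x - 2) sin(7*x) is -3*x*cos(7*x)/7 + 3*sin(7*x)/49 + 2*cos(7*x)/7; evaluating from -pi to pi: ∫_{-pi}^{pi} (3*x - 2) sin(7*x) dx = (-2/7 + 3*pi/7) - (-3*pi/7 - 2/7) = 6*pi/7.
Hence b_7 = (1/pi)·(6*pi/7) = 6/7.

6/7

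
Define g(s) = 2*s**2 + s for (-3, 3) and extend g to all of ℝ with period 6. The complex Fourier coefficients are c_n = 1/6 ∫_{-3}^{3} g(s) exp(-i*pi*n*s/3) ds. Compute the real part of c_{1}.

-36/pi**2

Since g is real-valued, Re(c_{1}) = 1/6 ∫_{-3}^{3} g(s) cos(pi*s/3) ds = a_{1}/2.
Integrating by parts twice (tabular method), an antiderivative of (2*s**2 + s) cos(pi*s/3) is 6*s**2*sin(pi*s/3)/pi + 3*s*sin(pi*s/3)/pi + 36*s*cos(pi*s/3)/pi**2 - 108*sin(pi*s/3)/pi**3 + 9*cos(pi*s/3)/pi**2; evaluating from -3 to 3: ∫_{-3}^{3} (2*s**2 + s) cos(pi*s/3) ds = (-117/pi**2) - (99/pi**2) = -216/pi**2.
Hence Re(c_{1}) = (1/6)·(-216/pi**2) = -36/pi**2.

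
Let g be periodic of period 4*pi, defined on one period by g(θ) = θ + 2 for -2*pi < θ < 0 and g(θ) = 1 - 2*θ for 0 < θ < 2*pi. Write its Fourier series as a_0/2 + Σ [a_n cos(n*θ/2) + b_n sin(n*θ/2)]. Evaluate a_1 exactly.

a_1 = (1/(2*pi)) ∫_{-2*pi}^{2*pi} g(θ) cos(θ/2) dθ.
Split the integral at the breakpoints.
Integrating by parts (boundary term plus one more integral), an antiderivative of (θ + 2) cos(θ/2) is 2*θ*sin(θ/2) + 4*sin(θ/2) + 4*cos(θ/2); evaluating from -2*pi to 0: ∫_{-2*pi}^{0} (θ + 2) cos(θ/2) dθ = (4) - (-4) = 8.
Integrating by parts (boundary term plus one more integral), an antiderivative of (1 - 2*θ) cos(θ/2) is -4*θ*sin(θ/2) + 2*sin(θ/2) - 8*cos(θ/2); evaluating from 0 to 2*pi: ∫_{0}^{2*pi} (1 - 2*θ) cos(θ/2) dθ = (8) - (-8) = 16.
Summing the pieces and multiplying by (1/(2*pi)) gives a_1 = 12/pi.

12/pi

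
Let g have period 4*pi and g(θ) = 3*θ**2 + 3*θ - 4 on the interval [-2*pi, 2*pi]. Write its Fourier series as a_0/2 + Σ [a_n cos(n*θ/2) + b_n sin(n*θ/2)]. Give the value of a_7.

-48/49

a_7 = (1/(2*pi)) ∫_{-2*pi}^{2*pi} g(θ) cos(7*θ/2) dθ.
Integrating by parts twice (tabular method), an antiderivative of (3*θ**2 + 3*θ - 4) cos(7*θ/2) is 6*θ**2*sin(7*θ/2)/7 + 6*θ*sin(7*θ/2)/7 + 24*θ*cos(7*θ/2)/49 - 440*sin(7*θ/2)/343 + 12*cos(7*θ/2)/49; evaluating from -2*pi to 2*pi: ∫_{-2*pi}^{2*pi} (3*θ**2 + 3*θ - 4) cos(7*θ/2) dθ = (-48*pi/49 - 12/49) - (-12/49 + 48*pi/49) = -96*pi/49.
Hence a_7 = (1/(2*pi))·(-96*pi/49) = -48/49.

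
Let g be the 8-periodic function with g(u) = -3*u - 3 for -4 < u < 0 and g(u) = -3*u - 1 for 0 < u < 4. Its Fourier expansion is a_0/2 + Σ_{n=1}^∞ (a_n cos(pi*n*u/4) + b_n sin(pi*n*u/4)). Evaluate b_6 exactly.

4/pi

b_6 = 1/4 ∫_{-4}^{4} g(u) sin(3*pi*u/2) du.
Split the integral at the breakpoints.
Integrating by parts (boundary term plus one more integral), an antiderivative of (-3*u - 3) sin(3*pi*u/2) is 2*u*cos(3*pi*u/2)/pi - 4*sin(3*pi*u/2)/(3*pi**2) + 2*cos(3*pi*u/2)/pi; evaluating from -4 to 0: ∫_{-4}^{0} (-3*u - 3) sin(3*pi*u/2) du = (2/pi) - (-6/pi) = 8/pi.
Integrating by parts (boundary term plus one more integral), an antiderivative of (-3*u - 1) sin(3*pi*u/2) is 2*u*cos(3*pi*u/2)/pi - 4*sin(3*pi*u/2)/(3*pi**2) + 2*cos(3*pi*u/2)/(3*pi); evaluating from 0 to 4: ∫_{0}^{4} (-3*u - 1) sin(3*pi*u/2) du = (26/(3*pi)) - (2/(3*pi)) = 8/pi.
Summing the pieces and multiplying by (1/4) gives b_6 = 4/pi.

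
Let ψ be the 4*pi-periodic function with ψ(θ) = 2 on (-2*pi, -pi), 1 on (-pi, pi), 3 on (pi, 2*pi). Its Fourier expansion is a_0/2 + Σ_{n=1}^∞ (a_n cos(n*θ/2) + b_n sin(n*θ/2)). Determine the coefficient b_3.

1/(3*pi)

b_3 = (1/(2*pi)) ∫_{-2*pi}^{2*pi} ψ(θ) sin(3*θ/2) dθ.
Split the integral at the breakpoints.
Directly, an antiderivative of (2) sin(3*θ/2) is -4*cos(3*θ/2)/3; evaluating from -2*pi to -pi: ∫_{-2*pi}^{-pi} (2) sin(3*θ/2) dθ = (0) - (4/3) = -4/3.
Directly, an antiderivative of (1) sin(3*θ/2) is -2*cos(3*θ/2)/3; evaluating from -pi to pi: ∫_{-pi}^{pi} (1) sin(3*θ/2) dθ = (0) - (0) = 0.
Directly, an antiderivative of (3) sin(3*θ/2) is -2*cos(3*θ/2); evaluating from pi to 2*pi: ∫_{pi}^{2*pi} (3) sin(3*θ/2) dθ = (2) - (0) = 2.
Summing the pieces and multiplying by (1/(2*pi)) gives b_3 = 1/(3*pi).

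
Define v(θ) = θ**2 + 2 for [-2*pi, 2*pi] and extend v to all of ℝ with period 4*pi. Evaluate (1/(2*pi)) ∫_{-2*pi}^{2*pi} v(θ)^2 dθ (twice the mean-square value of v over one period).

8 + 32*pi**2/3 + 32*pi**4/5

(1/(2*pi)) ∫_{-2*pi}^{2*pi} v(θ)^2 dθ = (1/(2*pi)) · (16*pi*(15 + 20*pi**2 + 12*pi**4)/15) = 8 + 32*pi**2/3 + 32*pi**4/5.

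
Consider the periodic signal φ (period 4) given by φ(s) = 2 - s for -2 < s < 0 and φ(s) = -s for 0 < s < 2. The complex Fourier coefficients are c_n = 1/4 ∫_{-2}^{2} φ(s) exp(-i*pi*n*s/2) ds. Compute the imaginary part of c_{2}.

-1/pi

Since φ is real-valued, Im(c_{2}) = -1/4 ∫_{-2}^{2} φ(s) sin(pi*s) ds = -b_{2}/2.
Split the integral at the breakpoints.
Integrating by parts (boundary term plus one more integral), an antiderivative of (2 - s) sin(pi*s) is s*cos(pi*s)/pi - sin(pi*s)/pi**2 - 2*cos(pi*s)/pi; evaluating from -2 to 0: ∫_{-2}^{0} (2 - s) sin(pi*s) ds = (-2/pi) - (-4/pi) = 2/pi.
Integrating by parts (boundary term plus one more integral), an antiderivative of (-s) sin(pi*s) is s*cos(pi*s)/pi - sin(pi*s)/pi**2; evaluating from 0 to 2: ∫_{0}^{2} (-s) sin(pi*s) ds = (2/pi) - (0) = 2/pi.
So ∫_{-2}^{2} φ(s) sin(pi*s) ds = 4/pi.
Hence Im(c_{2}) = (-1/4)·(4/pi) = -1/pi.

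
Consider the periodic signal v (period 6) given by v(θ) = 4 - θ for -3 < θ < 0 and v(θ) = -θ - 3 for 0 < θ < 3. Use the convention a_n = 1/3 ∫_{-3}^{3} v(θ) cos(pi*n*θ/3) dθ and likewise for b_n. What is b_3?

-20/(3*pi)

b_3 = 1/3 ∫_{-3}^{3} v(θ) sin(pi*θ) dθ.
Split the integral at the breakpoints.
Integrating by parts (boundary term plus one more integral), an antiderivative of (4 - θ) sin(pi*θ) is θ*cos(pi*θ)/pi - sin(pi*θ)/pi**2 - 4*cos(pi*θ)/pi; evaluating from -3 to 0: ∫_{-3}^{0} (4 - θ) sin(pi*θ) dθ = (-4/pi) - (7/pi) = -11/pi.
Integrating by parts (boundary term plus one more integral), an antiderivative of (-θ - 3) sin(pi*θ) is θ*cos(pi*θ)/pi - sin(pi*θ)/pi**2 + 3*cos(pi*θ)/pi; evaluating from 0 to 3: ∫_{0}^{3} (-θ - 3) sin(pi*θ) dθ = (-6/pi) - (3/pi) = -9/pi.
Summing the pieces and multiplying by (1/3) gives b_3 = -20/(3*pi).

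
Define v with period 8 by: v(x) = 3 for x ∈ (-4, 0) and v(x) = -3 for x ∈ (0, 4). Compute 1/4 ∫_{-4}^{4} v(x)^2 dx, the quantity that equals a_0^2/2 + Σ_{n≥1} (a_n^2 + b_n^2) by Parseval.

18

1/4 ∫_{-4}^{4} v(x)^2 dx = 1/4 · (72) = 18.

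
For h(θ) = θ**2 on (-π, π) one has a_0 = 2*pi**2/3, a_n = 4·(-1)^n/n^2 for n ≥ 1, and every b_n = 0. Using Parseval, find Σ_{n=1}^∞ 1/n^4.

Parseval: a_0^2/2 + Σ a_n^2 = (1/π) ∫_{-π}^{π} h(θ)^2 dθ = 2*pi**4/5.
Subtract a_0^2/2 = 2*pi**4/9: Σ a_n^2 = 8*pi**4/45.
Since a_n^2 = 16/n^4, Σ 1/n^4 = pi**4/90.

pi**4/90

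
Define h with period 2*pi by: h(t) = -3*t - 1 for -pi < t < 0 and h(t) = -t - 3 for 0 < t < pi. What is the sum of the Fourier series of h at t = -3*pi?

t = -3*pi differs from t = pi by -2 full period(s), and the series is 2*pi-periodic.
At t = pi the one-sided limits are h(pi^-) = -pi - 3 and h(pi^+) = -1 + 3*pi.
By Dirichlet's theorem the series converges to their average, [(-pi - 3) + (-1 + 3*pi)]/2 = -2 + pi.

-2 + pi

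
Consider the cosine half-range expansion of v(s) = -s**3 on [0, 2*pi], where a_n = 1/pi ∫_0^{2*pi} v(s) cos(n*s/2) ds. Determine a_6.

a_6 = 1/pi ∫_0^{2*pi} (-s**3) cos(3*s) ds.
Integrating by parts three times (tabular method), an antiderivative of (-s**3) cos(3*s) is -s**3*sin(3*s)/3 - s**2*cos(3*s)/3 + 2*s*sin(3*s)/9 + 2*cos(3*s)/27; evaluating from 0 to 2*pi: ∫_{0}^{2*pi} (-s**3) cos(3*s) ds = (2/27 - 4*pi**2/3) - (2/27) = -4*pi**2/3.
Hence a_6 = (1/pi)·(-4*pi**2/3) = -4*pi/3.

-4*pi/3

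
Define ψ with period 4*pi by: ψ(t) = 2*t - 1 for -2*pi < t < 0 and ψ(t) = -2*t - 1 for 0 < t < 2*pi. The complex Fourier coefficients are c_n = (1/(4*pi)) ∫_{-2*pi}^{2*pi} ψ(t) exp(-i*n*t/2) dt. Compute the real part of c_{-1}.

Since ψ is real-valued, Re(c_{-1}) = (1/(4*pi)) ∫_{-2*pi}^{2*pi} ψ(t) cos(-t/2) dt = a_{1}/2.
ψ is even and cos(-t/2) is even, so the integrand is even: ∫_{-2*pi}^{2*pi} ψ(t) cos(-t/2) dt = 2∫_0^{2*pi} ψ(t) cos(-t/2) dt.
Integrating by parts (boundary term plus one more integral), an antiderivative of (-2*t - 1) cos(-t/2) is -4*t*sin(t/2) - 2*sin(t/2) - 8*cos(t/2); evaluating from 0 to 2*pi: ∫_{0}^{2*pi} (-2*t - 1) cos(-t/2) dt = (8) - (-8) = 16.
So ∫_{-2*pi}^{2*pi} ψ(t) cos(-t/2) dt = 32.
Hence Re(c_{-1}) = (1/(4*pi))·(32) = 8/pi.

8/pi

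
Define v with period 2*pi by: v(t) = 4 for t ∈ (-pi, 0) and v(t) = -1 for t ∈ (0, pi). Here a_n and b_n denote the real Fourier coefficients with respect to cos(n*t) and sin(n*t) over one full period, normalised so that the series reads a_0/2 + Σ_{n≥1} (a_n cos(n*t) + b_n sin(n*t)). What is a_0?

3

a_0 = 1/pi ∫_{-pi}^{pi} v(t) dt = 1/pi · (3*pi) = 3.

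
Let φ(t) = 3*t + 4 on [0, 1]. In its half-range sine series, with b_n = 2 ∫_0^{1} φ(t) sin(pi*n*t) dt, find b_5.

b_5 = 2 ∫_0^{1} (3*t + 4) sin(5*pi*t) dt.
Integrating by parts (boundary term plus one more integral), an antiderivative of (3*t + 4) sin(5*pi*t) is -3*t*cos(5*pi*t)/(5*pi) + 3*sin(5*pi*t)/(25*pi**2) - 4*cos(5*pi*t)/(5*pi); evaluating from 0 to 1: ∫_{0}^{1} (3*t + 4) sin(5*pi*t) dt = (7/(5*pi)) - (-4/(5*pi)) = 11/(5*pi).
Hence b_5 = 2·(11/(5*pi)) = 22/(5*pi).

22/(5*pi)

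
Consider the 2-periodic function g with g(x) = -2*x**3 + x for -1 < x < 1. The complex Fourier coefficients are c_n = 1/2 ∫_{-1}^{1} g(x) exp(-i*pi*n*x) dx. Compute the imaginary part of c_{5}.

Since g is real-valued, Im(c_{5}) = -1/2 ∫_{-1}^{1} g(x) sin(5*pi*x) dx = -b_{5}/2.
g is odd and sin(5*pi*x) is odd, so the integrand is even: ∫_{-1}^{1} g(x) sin(5*pi*x) dx = 2∫_0^{1} g(x) sin(5*pi*x) dx.
Integrating by parts three times (tabular method), an antiderivative of (-2*x**3 + x) sin(5*pi*x) is 2*x**3*cos(5*pi*x)/(5*pi) - 6*x**2*sin(5*pi*x)/(25*pi**2) - x*cos(5*pi*x)/(5*pi) - 12*x*cos(5*pi*x)/(125*pi**3) + 12*sin(5*pi*x)/(625*pi**4) + sin(5*pi*x)/(25*pi**2); evaluating from 0 to 1: ∫_{0}^{1} (-2*x**3 + x) sin(5*pi*x) dx = ((12 - 25*pi**2)/(125*pi**3)) - (0) = (12 - 25*pi**2)/(125*pi**3).
So ∫_{-1}^{1} g(x) sin(5*pi*x) dx = 2*(12 - 25*pi**2)/(125*pi**3).
Hence Im(c_{5}) = (-1/2)·(2*(12 - 25*pi**2)/(125*pi**3)) = (-12 + 25*pi**2)/(125*pi**3).

(-12 + 25*pi**2)/(125*pi**3)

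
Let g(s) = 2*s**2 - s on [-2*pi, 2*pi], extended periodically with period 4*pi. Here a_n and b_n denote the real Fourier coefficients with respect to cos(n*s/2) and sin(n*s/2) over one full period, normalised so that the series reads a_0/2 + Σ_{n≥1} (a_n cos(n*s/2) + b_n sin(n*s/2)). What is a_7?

-32/49

a_7 = (1/(2*pi)) ∫_{-2*pi}^{2*pi} g(s) cos(7*s/2) ds.
Integrating by parts twice (tabular method), an antiderivative of (2*s**2 - s) cos(7*s/2) is 4*s**2*sin(7*s/2)/7 - 2*s*sin(7*s/2)/7 + 16*s*cos(7*s/2)/49 - 32*sin(7*s/2)/343 - 4*cos(7*s/2)/49; evaluating from -2*pi to 2*pi: ∫_{-2*pi}^{2*pi} (2*s**2 - s) cos(7*s/2) ds = (4/49 - 32*pi/49) - (4/49 + 32*pi/49) = -64*pi/49.
Hence a_7 = (1/(2*pi))·(-64*pi/49) = -32/49.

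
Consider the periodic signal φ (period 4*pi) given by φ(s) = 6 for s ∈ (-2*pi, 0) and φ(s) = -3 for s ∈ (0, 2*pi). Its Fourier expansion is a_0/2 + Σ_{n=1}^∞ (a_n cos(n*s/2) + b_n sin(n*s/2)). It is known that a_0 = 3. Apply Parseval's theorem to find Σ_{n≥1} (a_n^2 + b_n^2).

Parseval: a_0^2/2 + Σ_{n≥1} (a_n^2+b_n^2) = (1/(2*pi)) ∫_{-2*pi}^{2*pi} φ(s)^2 ds = 45.
Subtract a_0^2/2 = 9/2: Σ (a_n^2+b_n^2) = 81/2.

81/2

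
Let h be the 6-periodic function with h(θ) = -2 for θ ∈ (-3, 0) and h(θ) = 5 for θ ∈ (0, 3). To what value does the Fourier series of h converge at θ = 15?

θ = 15 differs from θ = 3 by 2 full period(s), and the series is 6-periodic.
At θ = 3 the one-sided limits are h(3^-) = 5 and h(3^+) = -2.
By Dirichlet's theorem the series converges to their average, [(5) + (-2)]/2 = 3/2.

3/2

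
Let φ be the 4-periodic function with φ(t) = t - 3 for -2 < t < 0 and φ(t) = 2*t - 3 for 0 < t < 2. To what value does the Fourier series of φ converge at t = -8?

t = -8 differs from t = 0 by -2 full period(s), and the series is 4-periodic.
φ is continuous at t = 0 with value -3, so the series converges to -3 there.

-3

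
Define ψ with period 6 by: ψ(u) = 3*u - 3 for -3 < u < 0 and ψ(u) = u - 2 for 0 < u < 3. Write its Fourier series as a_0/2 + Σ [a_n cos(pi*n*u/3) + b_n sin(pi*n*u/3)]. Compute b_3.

14/(3*pi)

b_3 = 1/3 ∫_{-3}^{3} ψ(u) sin(pi*u) du.
Split the integral at the breakpoints.
Integrating by parts (boundary term plus one more integral), an antiderivative of (3*u - 3) sin(pi*u) is -3*u*cos(pi*u)/pi + 3*sin(pi*u)/pi**2 + 3*cos(pi*u)/pi; evaluating from -3 to 0: ∫_{-3}^{0} (3*u - 3) sin(pi*u) du = (3/pi) - (-12/pi) = 15/pi.
Integrating by parts (boundary term plus one more integral), an antiderivative of (u - 2) sin(pi*u) is -u*cos(pi*u)/pi + sin(pi*u)/pi**2 + 2*cos(pi*u)/pi; evaluating from 0 to 3: ∫_{0}^{3} (u - 2) sin(pi*u) du = (1/pi) - (2/pi) = -1/pi.
Summing the pieces and multiplying by (1/3) gives b_3 = 14/(3*pi).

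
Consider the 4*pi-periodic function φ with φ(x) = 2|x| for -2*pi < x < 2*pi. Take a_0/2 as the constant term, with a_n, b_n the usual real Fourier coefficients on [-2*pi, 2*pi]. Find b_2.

0

b_2 = (1/(2*pi)) ∫_{-2*pi}^{2*pi} φ(x) sin(x) dx.
φ is even and sin(x) is odd, so the integrand is odd over a symmetric interval and the integral vanishes.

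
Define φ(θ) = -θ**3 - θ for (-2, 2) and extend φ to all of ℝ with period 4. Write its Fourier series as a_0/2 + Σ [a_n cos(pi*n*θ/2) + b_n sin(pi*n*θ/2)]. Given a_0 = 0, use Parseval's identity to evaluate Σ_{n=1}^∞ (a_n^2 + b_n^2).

3544/105

Parseval: a_0^2/2 + Σ_{n≥1} (a_n^2+b_n^2) = 1/2 ∫_{-2}^{2} φ(θ)^2 dθ = 3544/105.
Subtract a_0^2/2 = 0: Σ (a_n^2+b_n^2) = 3544/105.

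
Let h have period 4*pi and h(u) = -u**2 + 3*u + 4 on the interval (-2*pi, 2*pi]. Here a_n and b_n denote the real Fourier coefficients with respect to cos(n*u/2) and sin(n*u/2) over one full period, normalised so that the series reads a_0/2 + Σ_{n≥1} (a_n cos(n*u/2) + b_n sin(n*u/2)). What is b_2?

-6

b_2 = (1/(2*pi)) ∫_{-2*pi}^{2*pi} h(u) sin(u) du.
Integrating by parts twice (tabular method), an antiderivative of (-u**2 + 3*u + 4) sin(u) is u**2*cos(u) - 2*u*sin(u) - 3*u*cos(u) + 3*sin(u) - 6*cos(u); evaluating from -2*pi to 2*pi: ∫_{-2*pi}^{2*pi} (-u**2 + 3*u + 4) sin(u) du = (-6*pi - 6 + 4*pi**2) - (-6 + 6*pi + 4*pi**2) = -12*pi.
Hence b_2 = (1/(2*pi))·(-12*pi) = -6.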